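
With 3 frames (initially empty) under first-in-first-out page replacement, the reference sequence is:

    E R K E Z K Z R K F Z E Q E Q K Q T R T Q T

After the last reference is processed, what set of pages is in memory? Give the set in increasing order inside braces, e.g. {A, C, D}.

E -> miss, frames [E]
R -> miss, frames [E, R]
K -> miss, frames [E, R, K]
E -> hit
Z -> miss, evict E, frames [R, K, Z]
K -> hit
Z -> hit
R -> hit
K -> hit
F -> miss, evict R, frames [K, Z, F]
Z -> hit
E -> miss, evict K, frames [Z, F, E]
Q -> miss, evict Z, frames [F, E, Q]
E -> hit
Q -> hit
K -> miss, evict F, frames [E, Q, K]
Q -> hit
T -> miss, evict E, frames [Q, K, T]
R -> miss, evict Q, frames [K, T, R]
T -> hit
Q -> miss, evict K, frames [T, R, Q]
T -> hit

{Q, R, T}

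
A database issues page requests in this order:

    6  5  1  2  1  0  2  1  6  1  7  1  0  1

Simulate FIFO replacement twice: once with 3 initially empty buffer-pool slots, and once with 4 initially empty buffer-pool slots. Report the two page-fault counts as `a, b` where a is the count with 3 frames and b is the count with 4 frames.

9, 8

3 frames: F F F F . F . . F F F . F . → 9 faults.
4 frames: F F F F . F . . F . F F . . → 8 faults.
8 < 9: adding a frame reduced faults, as is typical.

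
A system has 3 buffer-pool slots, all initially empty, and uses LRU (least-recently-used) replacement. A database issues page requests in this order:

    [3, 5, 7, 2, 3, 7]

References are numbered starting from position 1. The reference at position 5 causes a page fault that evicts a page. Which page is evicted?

pos 1: 3 -> miss, frames (3)
pos 2: 5 -> miss, frames (3 5)
pos 3: 7 -> miss, frames (3 5 7)
pos 4: 2 -> miss, evict 3, frames (5 7 2)
pos 5: 3 -> miss, evict 5, frames (7 2 3)
At position 5, page 5 is evicted.

5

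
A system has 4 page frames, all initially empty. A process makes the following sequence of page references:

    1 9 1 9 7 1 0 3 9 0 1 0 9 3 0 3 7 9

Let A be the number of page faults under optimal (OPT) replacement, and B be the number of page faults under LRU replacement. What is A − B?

-1

Under OPT: F F . . F . F F . . . . . . . . F . → 6 faults.
Under LRU: F F . . F . F F F . . . . . . . F . → 7 faults.
A − B = 6 − 7 = -1.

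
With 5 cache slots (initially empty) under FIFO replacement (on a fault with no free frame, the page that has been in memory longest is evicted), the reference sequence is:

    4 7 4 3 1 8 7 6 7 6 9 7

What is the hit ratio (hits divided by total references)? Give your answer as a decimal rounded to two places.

0.33

4 → miss, frames {4}
7 → miss, frames {4,7}
4 → hit
3 → miss, frames {4,7,3}
1 → miss, frames {4,7,3,1}
8 → miss, frames {4,7,3,1,8}
7 → hit
6 → miss, evict 4, frames {7,3,1,8,6}
7 → hit
6 → hit
9 → miss, evict 7, frames {3,1,8,6,9}
7 → miss, evict 3, frames {1,8,6,9,7}
Hits: 4 of 12 references → 4/12 = 0.3333.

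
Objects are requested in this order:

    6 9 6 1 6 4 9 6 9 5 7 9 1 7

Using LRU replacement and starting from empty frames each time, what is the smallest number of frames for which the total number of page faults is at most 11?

2

f=1: 14 faults
f=2: 11 faults
f=3: 8 faults
f=4: 7 faults
f=5: 7 faults
f=6: 6 faults
Smallest f with faults ≤ 11 is 2.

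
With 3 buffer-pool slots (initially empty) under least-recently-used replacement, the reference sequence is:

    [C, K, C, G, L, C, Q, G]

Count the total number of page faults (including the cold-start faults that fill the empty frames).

C: fault, frames {C}
K: fault, frames {C,K}
C: hit
G: fault, frames {K,C,G}
L: fault, evict K, frames {C,G,L}
C: hit
Q: fault, evict G, frames {L,C,Q}
G: fault, evict L, frames {C,Q,G}
Page faults: 6.

6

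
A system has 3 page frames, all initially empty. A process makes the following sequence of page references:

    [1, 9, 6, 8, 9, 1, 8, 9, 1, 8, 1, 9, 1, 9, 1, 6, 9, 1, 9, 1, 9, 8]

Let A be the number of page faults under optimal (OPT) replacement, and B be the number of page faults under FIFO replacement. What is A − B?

-2

Under OPT: F F F F . . . . . . . . . . . F . . . . . F → 6 faults.
Under FIFO: F F F F . F . F . . . . . . . F . . . . . F → 8 faults.
A − B = 6 − 8 = -2.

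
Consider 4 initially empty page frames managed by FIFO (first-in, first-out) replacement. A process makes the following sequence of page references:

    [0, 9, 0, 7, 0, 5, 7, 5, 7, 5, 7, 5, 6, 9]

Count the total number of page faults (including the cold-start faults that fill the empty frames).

5

0 -> fault, frames {0}
9 -> fault, frames {0,9}
0 -> hit
7 -> fault, frames {0,9,7}
0 -> hit
5 -> fault, frames {0,9,7,5}
7 -> hit
5 -> hit
7 -> hit
5 -> hit
7 -> hit
5 -> hit
6 -> fault, evict 0, frames {9,7,5,6}
9 -> hit
Page faults: 5.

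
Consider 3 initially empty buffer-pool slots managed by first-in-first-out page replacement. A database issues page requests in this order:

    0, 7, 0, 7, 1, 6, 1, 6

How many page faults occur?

4

0: miss, frames (0)
7: miss, frames (0 7)
0: hit
7: hit
1: miss, frames (0 7 1)
6: miss, evict 0, frames (7 1 6)
1: hit
6: hit
Page faults: 4.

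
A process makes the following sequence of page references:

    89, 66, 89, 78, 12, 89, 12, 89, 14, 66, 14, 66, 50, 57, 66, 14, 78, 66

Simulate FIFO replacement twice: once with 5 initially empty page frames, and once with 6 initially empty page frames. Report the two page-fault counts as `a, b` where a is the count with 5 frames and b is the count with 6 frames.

9, 7

5 frames: F F . F F . . . F . . . F F F . F . → 9 faults.
6 frames: F F . F F . . . F . . . F F . . . . → 7 faults.
7 < 9: adding a frame reduced faults, as is typical.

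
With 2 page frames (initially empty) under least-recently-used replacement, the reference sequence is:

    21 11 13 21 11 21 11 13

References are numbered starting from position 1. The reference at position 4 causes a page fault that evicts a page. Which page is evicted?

pos 1: 21 → miss, frames (21)
pos 2: 11 → miss, frames (21 11)
pos 3: 13 → miss, evict 21, frames (11 13)
pos 4: 21 → miss, evict 11, frames (13 21)
At position 4, page 11 is evicted.

11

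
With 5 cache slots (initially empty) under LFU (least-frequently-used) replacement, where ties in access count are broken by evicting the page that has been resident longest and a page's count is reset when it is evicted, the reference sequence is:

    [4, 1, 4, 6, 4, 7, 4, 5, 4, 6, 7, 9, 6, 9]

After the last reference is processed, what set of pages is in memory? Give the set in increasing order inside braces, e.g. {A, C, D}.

4 → miss, frames (4)
1 → miss, frames (4 1)
4 → hit
6 → miss, frames (4 1 6)
4 → hit
7 → miss, frames (4 1 6 7)
4 → hit
5 → miss, frames (4 1 6 7 5)
4 → hit
6 → hit
7 → hit
9 → miss, evict 1, frames (4 6 7 5 9)
6 → hit
9 → hit

{4, 5, 6, 7, 9}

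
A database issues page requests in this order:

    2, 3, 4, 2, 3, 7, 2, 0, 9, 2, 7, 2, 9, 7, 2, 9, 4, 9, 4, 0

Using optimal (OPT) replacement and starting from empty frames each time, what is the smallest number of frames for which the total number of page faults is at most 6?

f=1: 20 faults
f=2: 12 faults
f=3: 8 faults
f=4: 7 faults
f=5: 6 faults
f=6: 6 faults
Smallest f with faults ≤ 6 is 5.

5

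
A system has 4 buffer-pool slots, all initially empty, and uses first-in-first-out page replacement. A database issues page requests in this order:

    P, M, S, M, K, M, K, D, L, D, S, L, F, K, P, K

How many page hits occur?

P: fault, frames (P)
M: fault, frames (P M)
S: fault, frames (P M S)
M: hit
K: fault, frames (P M S K)
M: hit
K: hit
D: fault, evict P, frames (M S K D)
L: fault, evict M, frames (S K D L)
D: hit
S: hit
L: hit
F: fault, evict S, frames (K D L F)
K: hit
P: fault, evict K, frames (D L F P)
K: fault, evict D, frames (L F P K)
Hits: 7.

7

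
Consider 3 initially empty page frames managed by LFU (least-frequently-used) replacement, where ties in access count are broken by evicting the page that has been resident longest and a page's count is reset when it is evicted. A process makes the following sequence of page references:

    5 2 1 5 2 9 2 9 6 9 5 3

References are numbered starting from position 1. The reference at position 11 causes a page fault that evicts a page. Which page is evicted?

pos 1: 5: miss, frames (5)
pos 2: 2: miss, frames (5 2)
pos 3: 1: miss, frames (5 2 1)
pos 4: 5: hit
pos 5: 2: hit
pos 6: 9: miss, evict 1, frames (5 2 9)
pos 7: 2: hit
pos 8: 9: hit
pos 9: 6: miss, evict 5, frames (2 9 6)
pos 10: 9: hit
pos 11: 5: miss, evict 6, frames (2 9 5)
At position 11, page 6 is evicted.

6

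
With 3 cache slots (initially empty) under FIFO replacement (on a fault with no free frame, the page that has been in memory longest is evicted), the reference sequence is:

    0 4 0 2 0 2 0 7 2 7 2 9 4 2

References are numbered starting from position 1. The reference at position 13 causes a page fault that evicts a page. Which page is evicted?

pos 1: 0: miss, frames {0}
pos 2: 4: miss, frames {0,4}
pos 3: 0: hit
pos 4: 2: miss, frames {0,4,2}
pos 5: 0: hit
pos 6: 2: hit
pos 7: 0: hit
pos 8: 7: miss, evict 0, frames {4,2,7}
pos 9: 2: hit
pos 10: 7: hit
pos 11: 2: hit
pos 12: 9: miss, evict 4, frames {2,7,9}
pos 13: 4: miss, evict 2, frames {7,9,4}
At position 13, page 2 is evicted.

2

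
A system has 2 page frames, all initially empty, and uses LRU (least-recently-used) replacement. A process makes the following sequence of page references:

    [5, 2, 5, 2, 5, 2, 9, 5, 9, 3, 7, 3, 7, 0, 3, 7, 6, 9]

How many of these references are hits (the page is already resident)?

5 -> miss, frames {5}
2 -> miss, frames {5,2}
5 -> hit
2 -> hit
5 -> hit
2 -> hit
9 -> miss, evict 5, frames {2,9}
5 -> miss, evict 2, frames {9,5}
9 -> hit
3 -> miss, evict 5, frames {9,3}
7 -> miss, evict 9, frames {3,7}
3 -> hit
7 -> hit
0 -> miss, evict 3, frames {7,0}
3 -> miss, evict 7, frames {0,3}
7 -> miss, evict 0, frames {3,7}
6 -> miss, evict 3, frames {7,6}
9 -> miss, evict 7, frames {6,9}
Hits: 7.

7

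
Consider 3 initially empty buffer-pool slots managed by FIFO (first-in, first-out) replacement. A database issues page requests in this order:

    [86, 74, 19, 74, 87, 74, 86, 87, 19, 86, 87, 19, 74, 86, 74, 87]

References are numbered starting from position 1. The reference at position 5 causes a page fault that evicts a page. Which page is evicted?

86

pos 1: 86 -> fault, frames [86]
pos 2: 74 -> fault, frames [86, 74]
pos 3: 19 -> fault, frames [86, 74, 19]
pos 4: 74 -> hit
pos 5: 87 -> fault, evict 86, frames [74, 19, 87]
At position 5, page 86 is evicted.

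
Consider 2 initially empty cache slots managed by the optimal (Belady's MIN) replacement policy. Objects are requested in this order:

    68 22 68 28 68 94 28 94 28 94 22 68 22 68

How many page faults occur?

68: miss, frames (68)
22: miss, frames (68 22)
68: hit
28: miss, evict 22, frames (68 28)
68: hit
94: miss, evict 68, frames (28 94)
28: hit
94: hit
28: hit
94: hit
22: miss, evict 94, frames (28 22)
68: miss, evict 28, frames (22 68)
22: hit
68: hit
Page faults: 6.

6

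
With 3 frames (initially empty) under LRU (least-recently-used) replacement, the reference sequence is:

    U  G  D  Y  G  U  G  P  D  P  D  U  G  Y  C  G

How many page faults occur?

11

U: fault, frames [U]
G: fault, frames [U, G]
D: fault, frames [U, G, D]
Y: fault, evict U, frames [G, D, Y]
G: hit
U: fault, evict D, frames [Y, G, U]
G: hit
P: fault, evict Y, frames [U, G, P]
D: fault, evict U, frames [G, P, D]
P: hit
D: hit
U: fault, evict G, frames [P, D, U]
G: fault, evict P, frames [D, U, G]
Y: fault, evict D, frames [U, G, Y]
C: fault, evict U, frames [G, Y, C]
G: hit
Page faults: 11.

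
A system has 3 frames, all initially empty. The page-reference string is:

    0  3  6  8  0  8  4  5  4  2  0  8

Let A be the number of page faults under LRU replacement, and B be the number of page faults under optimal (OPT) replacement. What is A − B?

2

Under LRU: F F F F F . F F . F F F → 10 faults.
Under OPT: F F F F . . F F . F . F → 8 faults.
A − B = 10 − 8 = 2.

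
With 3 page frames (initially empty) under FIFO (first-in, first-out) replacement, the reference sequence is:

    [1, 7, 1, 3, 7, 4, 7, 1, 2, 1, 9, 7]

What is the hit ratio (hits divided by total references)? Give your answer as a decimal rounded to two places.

0.33

1 -> miss, frames [1]
7 -> miss, frames [1, 7]
1 -> hit
3 -> miss, frames [1, 7, 3]
7 -> hit
4 -> miss, evict 1, frames [7, 3, 4]
7 -> hit
1 -> miss, evict 7, frames [3, 4, 1]
2 -> miss, evict 3, frames [4, 1, 2]
1 -> hit
9 -> miss, evict 4, frames [1, 2, 9]
7 -> miss, evict 1, frames [2, 9, 7]
Hits: 4 of 12 references → 4/12 = 0.3333.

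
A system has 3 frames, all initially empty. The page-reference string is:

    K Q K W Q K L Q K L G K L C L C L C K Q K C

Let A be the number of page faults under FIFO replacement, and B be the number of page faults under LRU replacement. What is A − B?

Under FIFO: F F . F . . F . F . F . . F F . . . F F . F → 11 faults.
Under LRU: F F . F . . F . . . F . . F . . . . . F . . → 7 faults.
A − B = 11 − 7 = 4.

4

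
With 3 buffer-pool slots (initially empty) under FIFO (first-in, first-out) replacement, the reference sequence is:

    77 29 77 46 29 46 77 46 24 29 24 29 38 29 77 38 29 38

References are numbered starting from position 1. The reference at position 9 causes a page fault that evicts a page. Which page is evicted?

77

pos 1: 77: miss, frames (77)
pos 2: 29: miss, frames (77 29)
pos 3: 77: hit
pos 4: 46: miss, frames (77 29 46)
pos 5: 29: hit
pos 6: 46: hit
pos 7: 77: hit
pos 8: 46: hit
pos 9: 24: miss, evict 77, frames (29 46 24)
At position 9, page 77 is evicted.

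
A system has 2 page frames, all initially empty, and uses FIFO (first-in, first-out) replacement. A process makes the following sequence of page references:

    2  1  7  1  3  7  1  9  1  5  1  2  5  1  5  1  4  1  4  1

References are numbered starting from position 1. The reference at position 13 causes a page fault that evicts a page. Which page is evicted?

pos 1: 2 → fault, frames {2}
pos 2: 1 → fault, frames {2,1}
pos 3: 7 → fault, evict 2, frames {1,7}
pos 4: 1 → hit
pos 5: 3 → fault, evict 1, frames {7,3}
pos 6: 7 → hit
pos 7: 1 → fault, evict 7, frames {3,1}
pos 8: 9 → fault, evict 3, frames {1,9}
pos 9: 1 → hit
pos 10: 5 → fault, evict 1, frames {9,5}
pos 11: 1 → fault, evict 9, frames {5,1}
pos 12: 2 → fault, evict 5, frames {1,2}
pos 13: 5 → fault, evict 1, frames {2,5}
At position 13, page 1 is evicted.

1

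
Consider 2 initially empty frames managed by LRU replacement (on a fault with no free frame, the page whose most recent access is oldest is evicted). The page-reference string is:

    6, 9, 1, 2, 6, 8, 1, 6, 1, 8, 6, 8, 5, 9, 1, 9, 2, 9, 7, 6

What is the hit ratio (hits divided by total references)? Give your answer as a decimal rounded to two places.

0.20

6: fault, frames [6]
9: fault, frames [6, 9]
1: fault, evict 6, frames [9, 1]
2: fault, evict 9, frames [1, 2]
6: fault, evict 1, frames [2, 6]
8: fault, evict 2, frames [6, 8]
1: fault, evict 6, frames [8, 1]
6: fault, evict 8, frames [1, 6]
1: hit
8: fault, evict 6, frames [1, 8]
6: fault, evict 1, frames [8, 6]
8: hit
5: fault, evict 6, frames [8, 5]
9: fault, evict 8, frames [5, 9]
1: fault, evict 5, frames [9, 1]
9: hit
2: fault, evict 1, frames [9, 2]
9: hit
7: fault, evict 2, frames [9, 7]
6: fault, evict 9, frames [7, 6]
Hits: 4 of 20 references → 4/20 = 0.2000.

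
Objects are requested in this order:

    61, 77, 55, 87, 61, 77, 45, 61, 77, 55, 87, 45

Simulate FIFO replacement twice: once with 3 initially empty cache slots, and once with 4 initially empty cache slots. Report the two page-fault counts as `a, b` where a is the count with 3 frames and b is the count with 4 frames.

3 frames: F F F F F F F . . F F . → 9 faults.
4 frames: F F F F . . F F F F F F → 10 faults.
10 > 9: adding a frame increased faults — Belady's anomaly.

9, 10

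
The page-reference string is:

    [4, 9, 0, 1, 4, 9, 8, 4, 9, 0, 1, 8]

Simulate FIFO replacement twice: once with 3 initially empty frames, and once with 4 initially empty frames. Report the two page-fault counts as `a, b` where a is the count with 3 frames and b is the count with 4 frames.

3 frames: F F F F F F F . . F F . → 9 faults.
4 frames: F F F F . . F F F F F F → 10 faults.
10 > 9: adding a frame increased faults — Belady's anomaly.

9, 10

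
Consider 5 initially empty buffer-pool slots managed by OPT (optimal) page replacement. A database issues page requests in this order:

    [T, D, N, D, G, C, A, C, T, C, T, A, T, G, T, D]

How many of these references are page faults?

T: miss, frames [T]
D: miss, frames [T, D]
N: miss, frames [T, D, N]
D: hit
G: miss, frames [T, D, N, G]
C: miss, frames [T, D, N, G, C]
A: miss, evict N, frames [T, D, G, C, A]
C: hit
T: hit
C: hit
T: hit
A: hit
T: hit
G: hit
T: hit
D: hit
Page faults: 6.

6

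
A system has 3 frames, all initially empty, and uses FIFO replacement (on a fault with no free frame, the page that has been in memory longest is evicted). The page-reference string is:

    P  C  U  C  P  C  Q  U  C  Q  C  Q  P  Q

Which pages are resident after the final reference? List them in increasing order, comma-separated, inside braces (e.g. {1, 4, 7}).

{P, Q, U}

P → fault, frames (P)
C → fault, frames (P C)
U → fault, frames (P C U)
C → hit
P → hit
C → hit
Q → fault, evict P, frames (C U Q)
U → hit
C → hit
Q → hit
C → hit
Q → hit
P → fault, evict C, frames (U Q P)
Q → hit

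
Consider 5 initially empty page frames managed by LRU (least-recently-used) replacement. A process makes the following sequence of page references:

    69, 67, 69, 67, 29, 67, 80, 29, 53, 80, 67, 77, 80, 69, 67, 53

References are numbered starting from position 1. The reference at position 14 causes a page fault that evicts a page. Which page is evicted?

29

pos 1: 69: miss, frames [69]
pos 2: 67: miss, frames [69, 67]
pos 3: 69: hit
pos 4: 67: hit
pos 5: 29: miss, frames [69, 67, 29]
pos 6: 67: hit
pos 7: 80: miss, frames [69, 29, 67, 80]
pos 8: 29: hit
pos 9: 53: miss, frames [69, 67, 80, 29, 53]
pos 10: 80: hit
pos 11: 67: hit
pos 12: 77: miss, evict 69, frames [29, 53, 80, 67, 77]
pos 13: 80: hit
pos 14: 69: miss, evict 29, frames [53, 67, 77, 80, 69]
At position 14, page 29 is evicted.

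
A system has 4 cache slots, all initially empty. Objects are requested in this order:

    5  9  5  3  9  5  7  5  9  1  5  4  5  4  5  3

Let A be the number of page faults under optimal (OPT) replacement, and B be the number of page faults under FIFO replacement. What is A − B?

Under OPT: F F . F . . F . . F . F . . . . → 6 faults.
Under FIFO: F F . F . . F . . F F F . . . F → 8 faults.
A − B = 6 − 8 = -2.

-2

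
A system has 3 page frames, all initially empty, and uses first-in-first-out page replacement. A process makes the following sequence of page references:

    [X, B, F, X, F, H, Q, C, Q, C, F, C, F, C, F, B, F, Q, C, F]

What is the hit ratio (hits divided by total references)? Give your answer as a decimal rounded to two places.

X → fault, frames {X}
B → fault, frames {X,B}
F → fault, frames {X,B,F}
X → hit
F → hit
H → fault, evict X, frames {B,F,H}
Q → fault, evict B, frames {F,H,Q}
C → fault, evict F, frames {H,Q,C}
Q → hit
C → hit
F → fault, evict H, frames {Q,C,F}
C → hit
F → hit
C → hit
F → hit
B → fault, evict Q, frames {C,F,B}
F → hit
Q → fault, evict C, frames {F,B,Q}
C → fault, evict F, frames {B,Q,C}
F → fault, evict B, frames {Q,C,F}
Hits: 9 of 20 references → 9/20 = 0.4500.

0.45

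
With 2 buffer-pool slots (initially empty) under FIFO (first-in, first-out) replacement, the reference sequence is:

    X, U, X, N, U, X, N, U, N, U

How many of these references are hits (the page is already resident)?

4

X → fault, frames [X]
U → fault, frames [X, U]
X → hit
N → fault, evict X, frames [U, N]
U → hit
X → fault, evict U, frames [N, X]
N → hit
U → fault, evict N, frames [X, U]
N → fault, evict X, frames [U, N]
U → hit
Hits: 4.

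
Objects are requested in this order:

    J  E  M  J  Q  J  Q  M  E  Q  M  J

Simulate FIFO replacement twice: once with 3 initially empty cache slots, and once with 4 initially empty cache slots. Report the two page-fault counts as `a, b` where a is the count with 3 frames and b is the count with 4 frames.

7, 4

3 frames: F F F . F F . . F . F . → 7 faults.
4 frames: F F F . F . . . . . . . → 4 faults.
4 < 7: adding a frame reduced faults, as is typical.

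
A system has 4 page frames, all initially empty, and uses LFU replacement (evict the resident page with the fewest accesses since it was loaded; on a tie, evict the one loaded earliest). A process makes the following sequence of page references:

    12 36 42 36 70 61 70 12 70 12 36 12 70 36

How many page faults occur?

12: fault, frames [12]
36: fault, frames [12, 36]
42: fault, frames [12, 36, 42]
36: hit
70: fault, frames [12, 36, 42, 70]
61: fault, evict 12, frames [36, 42, 70, 61]
70: hit
12: fault, evict 42, frames [36, 70, 61, 12]
70: hit
12: hit
36: hit
12: hit
70: hit
36: hit
Page faults: 6.

6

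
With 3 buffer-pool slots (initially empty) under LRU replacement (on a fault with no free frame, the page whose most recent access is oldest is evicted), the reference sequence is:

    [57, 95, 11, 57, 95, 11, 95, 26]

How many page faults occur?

4

57 -> miss, frames (57)
95 -> miss, frames (57 95)
11 -> miss, frames (57 95 11)
57 -> hit
95 -> hit
11 -> hit
95 -> hit
26 -> miss, evict 57, frames (11 95 26)
Page faults: 4.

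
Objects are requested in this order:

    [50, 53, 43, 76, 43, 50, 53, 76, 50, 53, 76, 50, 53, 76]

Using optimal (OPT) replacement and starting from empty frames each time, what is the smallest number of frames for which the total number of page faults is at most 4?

f=1: 14 faults
f=2: 9 faults
f=3: 5 faults
f=4: 4 faults
Smallest f with faults ≤ 4 is 4.

4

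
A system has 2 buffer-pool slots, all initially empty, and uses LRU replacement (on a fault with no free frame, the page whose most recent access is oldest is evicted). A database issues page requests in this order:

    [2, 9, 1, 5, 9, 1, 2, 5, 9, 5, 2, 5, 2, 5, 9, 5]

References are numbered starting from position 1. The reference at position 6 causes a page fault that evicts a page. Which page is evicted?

pos 1: 2 → miss, frames (2)
pos 2: 9 → miss, frames (2 9)
pos 3: 1 → miss, evict 2, frames (9 1)
pos 4: 5 → miss, evict 9, frames (1 5)
pos 5: 9 → miss, evict 1, frames (5 9)
pos 6: 1 → miss, evict 5, frames (9 1)
At position 6, page 5 is evicted.

5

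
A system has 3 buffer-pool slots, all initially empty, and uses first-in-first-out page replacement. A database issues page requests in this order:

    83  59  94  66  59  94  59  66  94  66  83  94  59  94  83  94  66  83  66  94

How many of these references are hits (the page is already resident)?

83 → fault, frames (83)
59 → fault, frames (83 59)
94 → fault, frames (83 59 94)
66 → fault, evict 83, frames (59 94 66)
59 → hit
94 → hit
59 → hit
66 → hit
94 → hit
66 → hit
83 → fault, evict 59, frames (94 66 83)
94 → hit
59 → fault, evict 94, frames (66 83 59)
94 → fault, evict 66, frames (83 59 94)
83 → hit
94 → hit
66 → fault, evict 83, frames (59 94 66)
83 → fault, evict 59, frames (94 66 83)
66 → hit
94 → hit
Hits: 11.

11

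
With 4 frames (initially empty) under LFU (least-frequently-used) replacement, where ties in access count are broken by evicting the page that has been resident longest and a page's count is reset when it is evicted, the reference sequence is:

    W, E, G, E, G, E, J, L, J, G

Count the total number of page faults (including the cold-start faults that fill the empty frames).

5

W -> fault, frames [W]
E -> fault, frames [W, E]
G -> fault, frames [W, E, G]
E -> hit
G -> hit
E -> hit
J -> fault, frames [W, E, G, J]
L -> fault, evict W, frames [E, G, J, L]
J -> hit
G -> hit
Page faults: 5.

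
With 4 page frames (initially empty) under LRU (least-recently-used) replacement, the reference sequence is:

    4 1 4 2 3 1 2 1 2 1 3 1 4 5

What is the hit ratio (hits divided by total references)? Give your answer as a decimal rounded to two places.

0.64

4 → fault, frames {4}
1 → fault, frames {4,1}
4 → hit
2 → fault, frames {1,4,2}
3 → fault, frames {1,4,2,3}
1 → hit
2 → hit
1 → hit
2 → hit
1 → hit
3 → hit
1 → hit
4 → hit
5 → fault, evict 2, frames {3,1,4,5}
Hits: 9 of 14 references → 9/14 = 0.6429.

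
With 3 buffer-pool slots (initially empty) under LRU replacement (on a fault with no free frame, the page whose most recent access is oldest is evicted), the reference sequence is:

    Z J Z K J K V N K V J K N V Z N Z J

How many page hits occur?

8

Z: miss, frames {Z}
J: miss, frames {Z,J}
Z: hit
K: miss, frames {J,Z,K}
J: hit
K: hit
V: miss, evict Z, frames {J,K,V}
N: miss, evict J, frames {K,V,N}
K: hit
V: hit
J: miss, evict N, frames {K,V,J}
K: hit
N: miss, evict V, frames {J,K,N}
V: miss, evict J, frames {K,N,V}
Z: miss, evict K, frames {N,V,Z}
N: hit
Z: hit
J: miss, evict V, frames {N,Z,J}
Hits: 8.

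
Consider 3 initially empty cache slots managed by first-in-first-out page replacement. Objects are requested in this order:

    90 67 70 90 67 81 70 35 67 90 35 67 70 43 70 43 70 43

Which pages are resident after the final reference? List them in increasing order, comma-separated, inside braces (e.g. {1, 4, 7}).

90 → miss, frames [90]
67 → miss, frames [90, 67]
70 → miss, frames [90, 67, 70]
90 → hit
67 → hit
81 → miss, evict 90, frames [67, 70, 81]
70 → hit
35 → miss, evict 67, frames [70, 81, 35]
67 → miss, evict 70, frames [81, 35, 67]
90 → miss, evict 81, frames [35, 67, 90]
35 → hit
67 → hit
70 → miss, evict 35, frames [67, 90, 70]
43 → miss, evict 67, frames [90, 70, 43]
70 → hit
43 → hit
70 → hit
43 → hit

{43, 70, 90}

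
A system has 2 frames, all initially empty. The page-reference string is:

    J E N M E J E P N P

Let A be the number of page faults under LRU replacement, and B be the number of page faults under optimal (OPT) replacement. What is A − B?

Under LRU: F F F F F F . F F . → 8 faults.
Under OPT: F F F F . F . F F . → 7 faults.
A − B = 8 − 7 = 1.

1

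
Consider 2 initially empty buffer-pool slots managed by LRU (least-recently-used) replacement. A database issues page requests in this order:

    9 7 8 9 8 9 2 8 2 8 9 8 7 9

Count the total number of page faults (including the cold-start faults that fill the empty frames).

9

9 → miss, frames [9]
7 → miss, frames [9, 7]
8 → miss, evict 9, frames [7, 8]
9 → miss, evict 7, frames [8, 9]
8 → hit
9 → hit
2 → miss, evict 8, frames [9, 2]
8 → miss, evict 9, frames [2, 8]
2 → hit
8 → hit
9 → miss, evict 2, frames [8, 9]
8 → hit
7 → miss, evict 9, frames [8, 7]
9 → miss, evict 8, frames [7, 9]
Page faults: 9.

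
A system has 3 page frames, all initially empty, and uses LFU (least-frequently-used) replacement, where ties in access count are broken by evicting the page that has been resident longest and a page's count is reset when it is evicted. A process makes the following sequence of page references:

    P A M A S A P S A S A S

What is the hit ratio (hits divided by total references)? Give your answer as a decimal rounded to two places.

P -> fault, frames [P]
A -> fault, frames [P, A]
M -> fault, frames [P, A, M]
A -> hit
S -> fault, evict P, frames [A, M, S]
A -> hit
P -> fault, evict M, frames [A, S, P]
S -> hit
A -> hit
S -> hit
A -> hit
S -> hit
Hits: 7 of 12 references → 7/12 = 0.5833.

0.58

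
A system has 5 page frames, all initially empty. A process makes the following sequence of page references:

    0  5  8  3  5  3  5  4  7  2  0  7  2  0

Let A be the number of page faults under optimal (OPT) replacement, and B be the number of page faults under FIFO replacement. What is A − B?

-1

Under OPT: F F F F . . . F F F . . . . → 7 faults.
Under FIFO: F F F F . . . F F F F . . . → 8 faults.
A − B = 7 − 8 = -1.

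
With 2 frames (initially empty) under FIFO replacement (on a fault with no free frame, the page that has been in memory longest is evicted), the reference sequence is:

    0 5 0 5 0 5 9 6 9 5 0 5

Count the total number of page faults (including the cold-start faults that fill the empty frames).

0 -> miss, frames {0}
5 -> miss, frames {0,5}
0 -> hit
5 -> hit
0 -> hit
5 -> hit
9 -> miss, evict 0, frames {5,9}
6 -> miss, evict 5, frames {9,6}
9 -> hit
5 -> miss, evict 9, frames {6,5}
0 -> miss, evict 6, frames {5,0}
5 -> hit
Page faults: 6.

6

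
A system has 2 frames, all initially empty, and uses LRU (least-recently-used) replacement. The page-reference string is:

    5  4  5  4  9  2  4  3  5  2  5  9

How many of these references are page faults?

9

5 → miss, frames {5}
4 → miss, frames {5,4}
5 → hit
4 → hit
9 → miss, evict 5, frames {4,9}
2 → miss, evict 4, frames {9,2}
4 → miss, evict 9, frames {2,4}
3 → miss, evict 2, frames {4,3}
5 → miss, evict 4, frames {3,5}
2 → miss, evict 3, frames {5,2}
5 → hit
9 → miss, evict 2, frames {5,9}
Page faults: 9.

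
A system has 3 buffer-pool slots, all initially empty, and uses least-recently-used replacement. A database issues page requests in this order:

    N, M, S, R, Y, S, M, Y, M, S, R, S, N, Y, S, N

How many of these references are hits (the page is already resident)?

7

N → fault, frames (N)
M → fault, frames (N M)
S → fault, frames (N M S)
R → fault, evict N, frames (M S R)
Y → fault, evict M, frames (S R Y)
S → hit
M → fault, evict R, frames (Y S M)
Y → hit
M → hit
S → hit
R → fault, evict Y, frames (M S R)
S → hit
N → fault, evict M, frames (R S N)
Y → fault, evict R, frames (S N Y)
S → hit
N → hit
Hits: 7.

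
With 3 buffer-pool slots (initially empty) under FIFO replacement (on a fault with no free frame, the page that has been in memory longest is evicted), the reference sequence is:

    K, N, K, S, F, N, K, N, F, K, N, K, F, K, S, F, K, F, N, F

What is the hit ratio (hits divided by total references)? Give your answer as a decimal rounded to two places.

0.50

K -> miss, frames [K]
N -> miss, frames [K, N]
K -> hit
S -> miss, frames [K, N, S]
F -> miss, evict K, frames [N, S, F]
N -> hit
K -> miss, evict N, frames [S, F, K]
N -> miss, evict S, frames [F, K, N]
F -> hit
K -> hit
N -> hit
K -> hit
F -> hit
K -> hit
S -> miss, evict F, frames [K, N, S]
F -> miss, evict K, frames [N, S, F]
K -> miss, evict N, frames [S, F, K]
F -> hit
N -> miss, evict S, frames [F, K, N]
F -> hit
Hits: 10 of 20 references → 10/20 = 0.5000.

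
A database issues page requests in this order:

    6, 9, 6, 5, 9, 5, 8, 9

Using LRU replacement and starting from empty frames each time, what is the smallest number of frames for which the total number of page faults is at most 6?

2

f=1: 8 faults
f=2: 6 faults
f=3: 4 faults
f=4: 4 faults
Smallest f with faults ≤ 6 is 2.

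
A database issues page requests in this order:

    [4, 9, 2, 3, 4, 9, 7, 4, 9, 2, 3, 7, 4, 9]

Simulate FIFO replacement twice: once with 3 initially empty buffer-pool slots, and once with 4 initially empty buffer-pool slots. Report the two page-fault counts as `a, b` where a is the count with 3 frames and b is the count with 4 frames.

11, 12

3 frames: F F F F F F F . . F F . F F → 11 faults.
4 frames: F F F F . . F F F F F F F F → 12 faults.
12 > 11: adding a frame increased faults — Belady's anomaly.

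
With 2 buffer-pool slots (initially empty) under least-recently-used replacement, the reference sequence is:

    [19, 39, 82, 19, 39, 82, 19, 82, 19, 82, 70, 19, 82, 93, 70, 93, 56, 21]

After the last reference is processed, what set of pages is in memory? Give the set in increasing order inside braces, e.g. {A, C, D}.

19: fault, frames [19]
39: fault, frames [19, 39]
82: fault, evict 19, frames [39, 82]
19: fault, evict 39, frames [82, 19]
39: fault, evict 82, frames [19, 39]
82: fault, evict 19, frames [39, 82]
19: fault, evict 39, frames [82, 19]
82: hit
19: hit
82: hit
70: fault, evict 19, frames [82, 70]
19: fault, evict 82, frames [70, 19]
82: fault, evict 70, frames [19, 82]
93: fault, evict 19, frames [82, 93]
70: fault, evict 82, frames [93, 70]
93: hit
56: fault, evict 70, frames [93, 56]
21: fault, evict 93, frames [56, 21]

{21, 56}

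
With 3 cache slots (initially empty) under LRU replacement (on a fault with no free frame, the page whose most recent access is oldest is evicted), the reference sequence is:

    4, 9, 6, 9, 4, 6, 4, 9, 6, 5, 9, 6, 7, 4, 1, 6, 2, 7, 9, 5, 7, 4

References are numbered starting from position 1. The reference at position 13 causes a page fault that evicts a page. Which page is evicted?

pos 1: 4: fault, frames {4}
pos 2: 9: fault, frames {4,9}
pos 3: 6: fault, frames {4,9,6}
pos 4: 9: hit
pos 5: 4: hit
pos 6: 6: hit
pos 7: 4: hit
pos 8: 9: hit
pos 9: 6: hit
pos 10: 5: fault, evict 4, frames {9,6,5}
pos 11: 9: hit
pos 12: 6: hit
pos 13: 7: fault, evict 5, frames {9,6,7}
At position 13, page 5 is evicted.

5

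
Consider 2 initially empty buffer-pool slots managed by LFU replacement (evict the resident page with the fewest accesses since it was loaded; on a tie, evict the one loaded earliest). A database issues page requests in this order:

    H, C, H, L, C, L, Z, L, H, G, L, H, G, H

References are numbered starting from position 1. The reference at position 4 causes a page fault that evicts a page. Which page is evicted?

C

pos 1: H → miss, frames [H]
pos 2: C → miss, frames [H, C]
pos 3: H → hit
pos 4: L → miss, evict C, frames [H, L]
At position 4, page C is evicted.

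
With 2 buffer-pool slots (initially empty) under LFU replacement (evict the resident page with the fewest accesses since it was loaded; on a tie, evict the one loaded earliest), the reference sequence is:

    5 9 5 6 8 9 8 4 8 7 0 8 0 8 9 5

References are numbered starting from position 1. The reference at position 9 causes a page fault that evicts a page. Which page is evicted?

pos 1: 5: fault, frames (5)
pos 2: 9: fault, frames (5 9)
pos 3: 5: hit
pos 4: 6: fault, evict 9, frames (5 6)
pos 5: 8: fault, evict 6, frames (5 8)
pos 6: 9: fault, evict 8, frames (5 9)
pos 7: 8: fault, evict 9, frames (5 8)
pos 8: 4: fault, evict 8, frames (5 4)
pos 9: 8: fault, evict 4, frames (5 8)
At position 9, page 4 is evicted.

4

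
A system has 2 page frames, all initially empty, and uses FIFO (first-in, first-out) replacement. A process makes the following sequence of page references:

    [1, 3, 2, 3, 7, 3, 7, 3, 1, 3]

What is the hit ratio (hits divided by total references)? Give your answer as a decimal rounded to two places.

1: fault, frames [1]
3: fault, frames [1, 3]
2: fault, evict 1, frames [3, 2]
3: hit
7: fault, evict 3, frames [2, 7]
3: fault, evict 2, frames [7, 3]
7: hit
3: hit
1: fault, evict 7, frames [3, 1]
3: hit
Hits: 4 of 10 references → 4/10 = 0.4000.

0.40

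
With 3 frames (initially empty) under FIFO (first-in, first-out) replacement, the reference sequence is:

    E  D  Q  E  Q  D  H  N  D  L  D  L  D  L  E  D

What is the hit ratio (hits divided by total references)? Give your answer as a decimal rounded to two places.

0.50

E -> fault, frames [E]
D -> fault, frames [E, D]
Q -> fault, frames [E, D, Q]
E -> hit
Q -> hit
D -> hit
H -> fault, evict E, frames [D, Q, H]
N -> fault, evict D, frames [Q, H, N]
D -> fault, evict Q, frames [H, N, D]
L -> fault, evict H, frames [N, D, L]
D -> hit
L -> hit
D -> hit
L -> hit
E -> fault, evict N, frames [D, L, E]
D -> hit
Hits: 8 of 16 references → 8/16 = 0.5000.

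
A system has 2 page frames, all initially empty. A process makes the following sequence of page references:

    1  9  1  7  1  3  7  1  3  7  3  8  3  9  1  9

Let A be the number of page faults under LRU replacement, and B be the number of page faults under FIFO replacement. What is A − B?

Under LRU: F F . F . F F F F F . F . F F . → 11 faults.
Under FIFO: F F . F F F F F F F . F F F F . → 13 faults.
A − B = 11 − 13 = -2.

-2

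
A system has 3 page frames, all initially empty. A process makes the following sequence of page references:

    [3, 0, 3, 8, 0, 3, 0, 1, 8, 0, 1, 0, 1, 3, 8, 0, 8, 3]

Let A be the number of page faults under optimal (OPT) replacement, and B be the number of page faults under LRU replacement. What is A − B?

Under OPT: F F . F . . . F . . . . . F . . . . → 5 faults.
Under LRU: F F . F . . . F F . . . . F F F . . → 8 faults.
A − B = 5 − 8 = -3.

-3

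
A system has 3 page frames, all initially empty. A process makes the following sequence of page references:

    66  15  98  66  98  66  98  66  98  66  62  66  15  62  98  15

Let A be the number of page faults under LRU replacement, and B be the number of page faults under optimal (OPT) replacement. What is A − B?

Under LRU: F F F . . . . . . . F . F . F . → 6 faults.
Under OPT: F F F . . . . . . . F . . . F . → 5 faults.
A − B = 6 − 5 = 1.

1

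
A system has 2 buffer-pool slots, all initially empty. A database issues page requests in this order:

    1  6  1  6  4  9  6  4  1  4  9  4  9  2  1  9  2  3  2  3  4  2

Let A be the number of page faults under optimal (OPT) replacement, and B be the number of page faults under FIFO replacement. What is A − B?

-4

Under OPT: F F . . F F . F F . F . . F F . F F . . F . → 12 faults.
Under FIFO: F F . . F F F F F . F F . F F F F F . . F F → 16 faults.
A − B = 12 − 16 = -4.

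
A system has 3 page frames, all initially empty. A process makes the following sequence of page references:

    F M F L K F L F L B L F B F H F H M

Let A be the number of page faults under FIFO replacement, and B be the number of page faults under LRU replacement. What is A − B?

3

Under FIFO: F F . F F F . . . F F . . . F F . F → 10 faults.
Under LRU: F F . F F . . . . F . . . . F . . F → 7 faults.
A − B = 10 − 7 = 3.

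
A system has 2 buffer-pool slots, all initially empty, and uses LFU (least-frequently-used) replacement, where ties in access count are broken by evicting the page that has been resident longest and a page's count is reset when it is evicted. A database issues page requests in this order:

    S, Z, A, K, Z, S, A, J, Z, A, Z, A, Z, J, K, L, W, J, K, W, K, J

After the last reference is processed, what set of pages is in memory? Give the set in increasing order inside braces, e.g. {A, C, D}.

{J, Z}

S: fault, frames (S)
Z: fault, frames (S Z)
A: fault, evict S, frames (Z A)
K: fault, evict Z, frames (A K)
Z: fault, evict A, frames (K Z)
S: fault, evict K, frames (Z S)
A: fault, evict Z, frames (S A)
J: fault, evict S, frames (A J)
Z: fault, evict A, frames (J Z)
A: fault, evict J, frames (Z A)
Z: hit
A: hit
Z: hit
J: fault, evict A, frames (Z J)
K: fault, evict J, frames (Z K)
L: fault, evict K, frames (Z L)
W: fault, evict L, frames (Z W)
J: fault, evict W, frames (Z J)
K: fault, evict J, frames (Z K)
W: fault, evict K, frames (Z W)
K: fault, evict W, frames (Z K)
J: fault, evict K, frames (Z J)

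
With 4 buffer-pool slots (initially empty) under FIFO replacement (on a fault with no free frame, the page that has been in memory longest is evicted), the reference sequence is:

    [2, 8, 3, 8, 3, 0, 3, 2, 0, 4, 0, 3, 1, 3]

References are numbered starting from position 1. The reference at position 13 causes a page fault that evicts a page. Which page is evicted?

8

pos 1: 2 -> fault, frames (2)
pos 2: 8 -> fault, frames (2 8)
pos 3: 3 -> fault, frames (2 8 3)
pos 4: 8 -> hit
pos 5: 3 -> hit
pos 6: 0 -> fault, frames (2 8 3 0)
pos 7: 3 -> hit
pos 8: 2 -> hit
pos 9: 0 -> hit
pos 10: 4 -> fault, evict 2, frames (8 3 0 4)
pos 11: 0 -> hit
pos 12: 3 -> hit
pos 13: 1 -> fault, evict 8, frames (3 0 4 1)
At position 13, page 8 is evicted.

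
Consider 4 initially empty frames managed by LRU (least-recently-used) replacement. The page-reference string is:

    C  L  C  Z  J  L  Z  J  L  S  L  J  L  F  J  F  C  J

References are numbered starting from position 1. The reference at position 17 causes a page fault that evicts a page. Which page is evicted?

pos 1: C: miss, frames [C]
pos 2: L: miss, frames [C, L]
pos 3: C: hit
pos 4: Z: miss, frames [L, C, Z]
pos 5: J: miss, frames [L, C, Z, J]
pos 6: L: hit
pos 7: Z: hit
pos 8: J: hit
pos 9: L: hit
pos 10: S: miss, evict C, frames [Z, J, L, S]
pos 11: L: hit
pos 12: J: hit
pos 13: L: hit
pos 14: F: miss, evict Z, frames [S, J, L, F]
pos 15: J: hit
pos 16: F: hit
pos 17: C: miss, evict S, frames [L, J, F, C]
At position 17, page S is evicted.

S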